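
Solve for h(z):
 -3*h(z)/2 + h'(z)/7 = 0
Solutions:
 h(z) = C1*exp(21*z/2)


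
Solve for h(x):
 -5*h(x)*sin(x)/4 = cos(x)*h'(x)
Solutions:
 h(x) = C1*cos(x)^(5/4)


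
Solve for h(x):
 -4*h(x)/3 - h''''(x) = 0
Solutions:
 h(x) = (C1*sin(3^(3/4)*x/3) + C2*cos(3^(3/4)*x/3))*exp(-3^(3/4)*x/3) + (C3*sin(3^(3/4)*x/3) + C4*cos(3^(3/4)*x/3))*exp(3^(3/4)*x/3)


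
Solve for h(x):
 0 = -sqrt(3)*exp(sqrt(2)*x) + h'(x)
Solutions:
 h(x) = C1 + sqrt(6)*exp(sqrt(2)*x)/2


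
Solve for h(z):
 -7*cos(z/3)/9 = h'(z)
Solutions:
 h(z) = C1 - 7*sin(z/3)/3


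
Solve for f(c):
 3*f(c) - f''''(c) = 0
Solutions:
 f(c) = C1*exp(-3^(1/4)*c) + C2*exp(3^(1/4)*c) + C3*sin(3^(1/4)*c) + C4*cos(3^(1/4)*c)


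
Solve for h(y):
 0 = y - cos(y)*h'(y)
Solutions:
 h(y) = C1 + Integral(y/cos(y), y)


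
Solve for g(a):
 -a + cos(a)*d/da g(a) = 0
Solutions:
 g(a) = C1 + Integral(a/cos(a), a)


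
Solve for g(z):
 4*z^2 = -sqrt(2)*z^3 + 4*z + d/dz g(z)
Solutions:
 g(z) = C1 + sqrt(2)*z^4/4 + 4*z^3/3 - 2*z^2


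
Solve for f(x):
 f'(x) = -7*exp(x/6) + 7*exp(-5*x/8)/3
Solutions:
 f(x) = C1 - 42*exp(x/6) - 56*exp(-5*x/8)/15


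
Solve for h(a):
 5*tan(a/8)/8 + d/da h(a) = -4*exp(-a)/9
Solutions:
 h(a) = C1 - 5*log(tan(a/8)^2 + 1)/2 + 4*exp(-a)/9


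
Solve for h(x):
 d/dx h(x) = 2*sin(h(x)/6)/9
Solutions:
 -2*x/9 + 3*log(cos(h(x)/6) - 1) - 3*log(cos(h(x)/6) + 1) = C1


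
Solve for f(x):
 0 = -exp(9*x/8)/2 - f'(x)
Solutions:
 f(x) = C1 - 4*exp(9*x/8)/9


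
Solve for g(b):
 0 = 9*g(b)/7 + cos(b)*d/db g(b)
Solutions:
 g(b) = C1*(sin(b) - 1)^(9/14)/(sin(b) + 1)^(9/14)


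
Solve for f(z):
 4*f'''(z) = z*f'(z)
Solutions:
 f(z) = C1 + Integral(C2*airyai(2^(1/3)*z/2) + C3*airybi(2^(1/3)*z/2), z)


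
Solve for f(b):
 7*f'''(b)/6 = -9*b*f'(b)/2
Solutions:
 f(b) = C1 + Integral(C2*airyai(-3*7^(2/3)*b/7) + C3*airybi(-3*7^(2/3)*b/7), b)


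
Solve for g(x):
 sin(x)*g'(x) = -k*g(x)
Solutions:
 g(x) = C1*exp(k*(-log(cos(x) - 1) + log(cos(x) + 1))/2)


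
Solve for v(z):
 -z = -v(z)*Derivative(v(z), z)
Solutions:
 v(z) = -sqrt(C1 + z^2)
 v(z) = sqrt(C1 + z^2)


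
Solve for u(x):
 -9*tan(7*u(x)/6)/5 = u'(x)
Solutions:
 u(x) = -6*asin(C1*exp(-21*x/10))/7 + 6*pi/7
 u(x) = 6*asin(C1*exp(-21*x/10))/7


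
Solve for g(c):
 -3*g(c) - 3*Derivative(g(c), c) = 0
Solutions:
 g(c) = C1*exp(-c)


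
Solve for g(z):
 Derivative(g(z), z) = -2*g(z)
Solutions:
 g(z) = C1*exp(-2*z)


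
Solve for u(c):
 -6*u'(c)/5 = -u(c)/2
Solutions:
 u(c) = C1*exp(5*c/12)


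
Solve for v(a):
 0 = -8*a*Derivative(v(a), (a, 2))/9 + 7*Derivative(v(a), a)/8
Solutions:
 v(a) = C1 + C2*a^(127/64)


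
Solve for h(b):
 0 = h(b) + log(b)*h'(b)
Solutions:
 h(b) = C1*exp(-li(b))


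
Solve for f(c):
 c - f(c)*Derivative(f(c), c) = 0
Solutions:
 f(c) = -sqrt(C1 + c^2)
 f(c) = sqrt(C1 + c^2)


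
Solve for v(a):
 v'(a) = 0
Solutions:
 v(a) = C1


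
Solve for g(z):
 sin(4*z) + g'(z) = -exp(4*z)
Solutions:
 g(z) = C1 - exp(4*z)/4 + cos(4*z)/4


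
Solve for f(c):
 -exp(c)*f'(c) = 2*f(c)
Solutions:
 f(c) = C1*exp(2*exp(-c))


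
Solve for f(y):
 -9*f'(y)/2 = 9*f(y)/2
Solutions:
 f(y) = C1*exp(-y)


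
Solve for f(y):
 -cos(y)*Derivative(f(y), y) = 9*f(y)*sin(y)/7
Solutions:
 f(y) = C1*cos(y)^(9/7)


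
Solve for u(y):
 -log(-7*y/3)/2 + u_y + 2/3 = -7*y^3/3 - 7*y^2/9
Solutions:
 u(y) = C1 - 7*y^4/12 - 7*y^3/27 + y*log(-y)/2 + y*(-7 - 3*log(3) + 3*log(7))/6


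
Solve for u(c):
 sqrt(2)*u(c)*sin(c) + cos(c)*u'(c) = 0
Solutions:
 u(c) = C1*cos(c)^(sqrt(2))


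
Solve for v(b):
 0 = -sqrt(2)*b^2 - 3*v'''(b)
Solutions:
 v(b) = C1 + C2*b + C3*b^2 - sqrt(2)*b^5/180


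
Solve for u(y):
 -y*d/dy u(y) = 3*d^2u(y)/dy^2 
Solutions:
 u(y) = C1 + C2*erf(sqrt(6)*y/6)


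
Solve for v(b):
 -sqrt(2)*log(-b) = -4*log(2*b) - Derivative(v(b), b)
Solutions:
 v(b) = C1 - b*(4 - sqrt(2))*log(b) + b*(-4*log(2) - sqrt(2) + 4 + sqrt(2)*I*pi)


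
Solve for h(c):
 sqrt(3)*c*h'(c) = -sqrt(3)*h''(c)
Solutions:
 h(c) = C1 + C2*erf(sqrt(2)*c/2)


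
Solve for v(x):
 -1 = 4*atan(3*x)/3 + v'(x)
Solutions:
 v(x) = C1 - 4*x*atan(3*x)/3 - x + 2*log(9*x^2 + 1)/9


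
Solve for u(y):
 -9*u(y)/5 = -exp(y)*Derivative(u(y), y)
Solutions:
 u(y) = C1*exp(-9*exp(-y)/5)


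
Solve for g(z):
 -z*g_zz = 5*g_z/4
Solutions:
 g(z) = C1 + C2/z^(1/4)


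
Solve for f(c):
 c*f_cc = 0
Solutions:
 f(c) = C1 + C2*c


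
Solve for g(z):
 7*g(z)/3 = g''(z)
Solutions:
 g(z) = C1*exp(-sqrt(21)*z/3) + C2*exp(sqrt(21)*z/3)


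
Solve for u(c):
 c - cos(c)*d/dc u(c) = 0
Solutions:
 u(c) = C1 + Integral(c/cos(c), c)


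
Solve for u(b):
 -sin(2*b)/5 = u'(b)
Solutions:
 u(b) = C1 + cos(2*b)/10


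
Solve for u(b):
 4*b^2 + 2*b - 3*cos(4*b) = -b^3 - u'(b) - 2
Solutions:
 u(b) = C1 - b^4/4 - 4*b^3/3 - b^2 - 2*b + 3*sin(4*b)/4


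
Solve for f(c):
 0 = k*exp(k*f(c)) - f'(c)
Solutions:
 f(c) = Piecewise((log(-1/(C1*k + c*k^2))/k, Ne(k, 0)), (nan, True))
 f(c) = Piecewise((C1 + c*k, Eq(k, 0)), (nan, True))


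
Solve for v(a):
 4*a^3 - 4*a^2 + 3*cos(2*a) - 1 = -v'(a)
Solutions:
 v(a) = C1 - a^4 + 4*a^3/3 + a - 3*sin(2*a)/2


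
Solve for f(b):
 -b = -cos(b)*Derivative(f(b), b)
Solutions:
 f(b) = C1 + Integral(b/cos(b), b)


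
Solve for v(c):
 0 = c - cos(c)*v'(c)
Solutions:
 v(c) = C1 + Integral(c/cos(c), c)


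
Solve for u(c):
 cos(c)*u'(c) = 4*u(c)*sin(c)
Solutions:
 u(c) = C1/cos(c)^4


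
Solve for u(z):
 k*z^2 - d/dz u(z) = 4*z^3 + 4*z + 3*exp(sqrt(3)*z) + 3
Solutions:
 u(z) = C1 + k*z^3/3 - z^4 - 2*z^2 - 3*z - sqrt(3)*exp(sqrt(3)*z)


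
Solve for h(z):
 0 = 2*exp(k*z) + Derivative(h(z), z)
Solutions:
 h(z) = C1 - 2*exp(k*z)/k


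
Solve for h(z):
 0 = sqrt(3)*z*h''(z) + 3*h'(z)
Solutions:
 h(z) = C1 + C2*z^(1 - sqrt(3))


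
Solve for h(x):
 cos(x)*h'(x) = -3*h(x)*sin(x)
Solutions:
 h(x) = C1*cos(x)^3


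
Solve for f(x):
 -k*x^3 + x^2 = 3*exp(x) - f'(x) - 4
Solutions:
 f(x) = C1 + k*x^4/4 - x^3/3 - 4*x + 3*exp(x)


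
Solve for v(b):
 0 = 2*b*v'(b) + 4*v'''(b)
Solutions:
 v(b) = C1 + Integral(C2*airyai(-2^(2/3)*b/2) + C3*airybi(-2^(2/3)*b/2), b)


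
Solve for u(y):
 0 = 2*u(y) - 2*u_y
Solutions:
 u(y) = C1*exp(y)


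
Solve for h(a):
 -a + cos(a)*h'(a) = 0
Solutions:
 h(a) = C1 + Integral(a/cos(a), a)


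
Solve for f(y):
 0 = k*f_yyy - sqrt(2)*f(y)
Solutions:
 f(y) = C1*exp(2^(1/6)*y*(1/k)^(1/3)) + C2*exp(2^(1/6)*y*(-1 + sqrt(3)*I)*(1/k)^(1/3)/2) + C3*exp(-2^(1/6)*y*(1 + sqrt(3)*I)*(1/k)^(1/3)/2)


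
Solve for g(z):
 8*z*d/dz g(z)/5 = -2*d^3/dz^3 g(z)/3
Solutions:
 g(z) = C1 + Integral(C2*airyai(-12^(1/3)*5^(2/3)*z/5) + C3*airybi(-12^(1/3)*5^(2/3)*z/5), z)


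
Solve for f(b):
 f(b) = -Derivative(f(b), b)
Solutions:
 f(b) = C1*exp(-b)


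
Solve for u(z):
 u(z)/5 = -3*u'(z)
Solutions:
 u(z) = C1*exp(-z/15)


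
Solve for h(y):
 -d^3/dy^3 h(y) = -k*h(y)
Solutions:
 h(y) = C1*exp(k^(1/3)*y) + C2*exp(k^(1/3)*y*(-1 + sqrt(3)*I)/2) + C3*exp(-k^(1/3)*y*(1 + sqrt(3)*I)/2)


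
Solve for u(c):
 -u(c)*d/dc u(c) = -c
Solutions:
 u(c) = -sqrt(C1 + c^2)
 u(c) = sqrt(C1 + c^2)


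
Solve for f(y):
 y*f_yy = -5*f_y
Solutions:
 f(y) = C1 + C2/y^4


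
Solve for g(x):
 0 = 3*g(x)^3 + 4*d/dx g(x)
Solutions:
 g(x) = -sqrt(2)*sqrt(-1/(C1 - 3*x))
 g(x) = sqrt(2)*sqrt(-1/(C1 - 3*x))


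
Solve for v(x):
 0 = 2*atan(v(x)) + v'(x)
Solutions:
 Integral(1/atan(_y), (_y, v(x))) = C1 - 2*x


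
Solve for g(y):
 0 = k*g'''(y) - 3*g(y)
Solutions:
 g(y) = C1*exp(3^(1/3)*y*(1/k)^(1/3)) + C2*exp(y*(-3^(1/3) + 3^(5/6)*I)*(1/k)^(1/3)/2) + C3*exp(-y*(3^(1/3) + 3^(5/6)*I)*(1/k)^(1/3)/2)


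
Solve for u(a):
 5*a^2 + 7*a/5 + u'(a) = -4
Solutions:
 u(a) = C1 - 5*a^3/3 - 7*a^2/10 - 4*a


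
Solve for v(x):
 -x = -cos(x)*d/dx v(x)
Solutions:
 v(x) = C1 + Integral(x/cos(x), x)


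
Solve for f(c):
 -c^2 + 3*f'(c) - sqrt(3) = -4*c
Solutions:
 f(c) = C1 + c^3/9 - 2*c^2/3 + sqrt(3)*c/3


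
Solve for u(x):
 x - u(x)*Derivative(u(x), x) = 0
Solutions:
 u(x) = -sqrt(C1 + x^2)
 u(x) = sqrt(C1 + x^2)


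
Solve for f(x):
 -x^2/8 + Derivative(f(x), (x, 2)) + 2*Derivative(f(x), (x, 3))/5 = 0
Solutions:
 f(x) = C1 + C2*x + C3*exp(-5*x/2) + x^4/96 - x^3/60 + x^2/50


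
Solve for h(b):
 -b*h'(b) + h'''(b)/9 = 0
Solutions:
 h(b) = C1 + Integral(C2*airyai(3^(2/3)*b) + C3*airybi(3^(2/3)*b), b)


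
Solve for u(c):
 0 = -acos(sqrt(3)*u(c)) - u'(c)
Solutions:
 Integral(1/acos(sqrt(3)*_y), (_y, u(c))) = C1 - c


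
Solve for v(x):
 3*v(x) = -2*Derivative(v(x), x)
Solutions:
 v(x) = C1*exp(-3*x/2)


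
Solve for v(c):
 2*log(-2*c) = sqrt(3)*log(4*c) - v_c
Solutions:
 v(c) = C1 + c*(-2 + sqrt(3))*log(c) + c*(-sqrt(3) - 2*log(2) + 2 + 2*sqrt(3)*log(2) - 2*I*pi)


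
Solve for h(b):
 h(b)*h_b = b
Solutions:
 h(b) = -sqrt(C1 + b^2)
 h(b) = sqrt(C1 + b^2)


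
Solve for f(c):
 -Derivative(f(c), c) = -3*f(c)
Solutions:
 f(c) = C1*exp(3*c)


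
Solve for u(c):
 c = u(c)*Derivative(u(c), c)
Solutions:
 u(c) = -sqrt(C1 + c^2)
 u(c) = sqrt(C1 + c^2)


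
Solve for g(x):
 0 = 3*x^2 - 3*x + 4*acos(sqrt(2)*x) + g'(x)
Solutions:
 g(x) = C1 - x^3 + 3*x^2/2 - 4*x*acos(sqrt(2)*x) + 2*sqrt(2)*sqrt(1 - 2*x^2)


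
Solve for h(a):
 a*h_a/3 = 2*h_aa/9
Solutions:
 h(a) = C1 + C2*erfi(sqrt(3)*a/2)


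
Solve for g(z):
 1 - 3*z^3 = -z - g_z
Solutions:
 g(z) = C1 + 3*z^4/4 - z^2/2 - z


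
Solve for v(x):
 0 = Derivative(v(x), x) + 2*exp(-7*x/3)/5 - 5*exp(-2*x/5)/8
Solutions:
 v(x) = C1 + 6*exp(-7*x/3)/35 - 25*exp(-2*x/5)/16


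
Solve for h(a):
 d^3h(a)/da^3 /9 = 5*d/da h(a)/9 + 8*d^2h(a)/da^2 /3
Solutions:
 h(a) = C1 + C2*exp(a*(12 - sqrt(149))) + C3*exp(a*(12 + sqrt(149)))


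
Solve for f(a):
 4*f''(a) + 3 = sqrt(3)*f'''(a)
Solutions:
 f(a) = C1 + C2*a + C3*exp(4*sqrt(3)*a/3) - 3*a^2/8


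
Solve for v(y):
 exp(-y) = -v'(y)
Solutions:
 v(y) = C1 + exp(-y)


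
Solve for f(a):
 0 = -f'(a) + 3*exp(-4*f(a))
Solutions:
 f(a) = log(-I*(C1 + 12*a)^(1/4))
 f(a) = log(I*(C1 + 12*a)^(1/4))
 f(a) = log(-(C1 + 12*a)^(1/4))
 f(a) = log(C1 + 12*a)/4


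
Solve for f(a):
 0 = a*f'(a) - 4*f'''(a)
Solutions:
 f(a) = C1 + Integral(C2*airyai(2^(1/3)*a/2) + C3*airybi(2^(1/3)*a/2), a)


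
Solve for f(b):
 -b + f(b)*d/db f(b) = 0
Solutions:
 f(b) = -sqrt(C1 + b^2)
 f(b) = sqrt(C1 + b^2)


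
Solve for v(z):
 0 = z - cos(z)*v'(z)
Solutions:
 v(z) = C1 + Integral(z/cos(z), z)


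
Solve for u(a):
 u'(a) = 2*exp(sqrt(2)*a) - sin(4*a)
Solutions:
 u(a) = C1 + sqrt(2)*exp(sqrt(2)*a) + cos(4*a)/4


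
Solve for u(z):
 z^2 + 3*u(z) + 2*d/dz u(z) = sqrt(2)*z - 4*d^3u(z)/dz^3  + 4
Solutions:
 u(z) = C1*exp(-3^(1/3)*z*(-(27 + sqrt(753))^(1/3) + 2*3^(1/3)/(27 + sqrt(753))^(1/3))/12)*sin(3^(1/6)*z*(6/(27 + sqrt(753))^(1/3) + 3^(2/3)*(27 + sqrt(753))^(1/3))/12) + C2*exp(-3^(1/3)*z*(-(27 + sqrt(753))^(1/3) + 2*3^(1/3)/(27 + sqrt(753))^(1/3))/12)*cos(3^(1/6)*z*(6/(27 + sqrt(753))^(1/3) + 3^(2/3)*(27 + sqrt(753))^(1/3))/12) + C3*exp(3^(1/3)*z*(-(27 + sqrt(753))^(1/3) + 2*3^(1/3)/(27 + sqrt(753))^(1/3))/6) - z^2/3 + 4*z/9 + sqrt(2)*z/3 - 2*sqrt(2)/9 + 28/27


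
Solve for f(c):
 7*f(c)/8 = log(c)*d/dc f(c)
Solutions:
 f(c) = C1*exp(7*li(c)/8)


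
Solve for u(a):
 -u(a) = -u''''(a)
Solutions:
 u(a) = C1*exp(-a) + C2*exp(a) + C3*sin(a) + C4*cos(a)


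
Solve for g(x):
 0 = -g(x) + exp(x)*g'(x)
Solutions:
 g(x) = C1*exp(-exp(-x))


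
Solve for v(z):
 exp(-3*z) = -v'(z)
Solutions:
 v(z) = C1 + exp(-3*z)/3


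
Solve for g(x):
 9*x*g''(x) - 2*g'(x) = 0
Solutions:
 g(x) = C1 + C2*x^(11/9)


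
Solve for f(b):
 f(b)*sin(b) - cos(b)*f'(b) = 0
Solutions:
 f(b) = C1/cos(b)


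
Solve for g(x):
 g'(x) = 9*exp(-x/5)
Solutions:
 g(x) = C1 - 45*exp(-x/5)


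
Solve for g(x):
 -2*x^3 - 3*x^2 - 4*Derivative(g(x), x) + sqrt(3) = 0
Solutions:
 g(x) = C1 - x^4/8 - x^3/4 + sqrt(3)*x/4


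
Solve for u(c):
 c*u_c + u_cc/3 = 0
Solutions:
 u(c) = C1 + C2*erf(sqrt(6)*c/2)


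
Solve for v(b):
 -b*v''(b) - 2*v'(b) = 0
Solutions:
 v(b) = C1 + C2/b


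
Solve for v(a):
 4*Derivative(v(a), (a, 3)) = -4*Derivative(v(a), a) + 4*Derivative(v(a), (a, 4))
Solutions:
 v(a) = C1 + C2*exp(a*(-2^(2/3)*(3*sqrt(93) + 29)^(1/3) - 2*2^(1/3)/(3*sqrt(93) + 29)^(1/3) + 4)/12)*sin(2^(1/3)*sqrt(3)*a*(-2^(1/3)*(3*sqrt(93) + 29)^(1/3) + 2/(3*sqrt(93) + 29)^(1/3))/12) + C3*exp(a*(-2^(2/3)*(3*sqrt(93) + 29)^(1/3) - 2*2^(1/3)/(3*sqrt(93) + 29)^(1/3) + 4)/12)*cos(2^(1/3)*sqrt(3)*a*(-2^(1/3)*(3*sqrt(93) + 29)^(1/3) + 2/(3*sqrt(93) + 29)^(1/3))/12) + C4*exp(a*(2*2^(1/3)/(3*sqrt(93) + 29)^(1/3) + 2 + 2^(2/3)*(3*sqrt(93) + 29)^(1/3))/6)


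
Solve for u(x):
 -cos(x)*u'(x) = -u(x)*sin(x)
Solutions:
 u(x) = C1/cos(x)


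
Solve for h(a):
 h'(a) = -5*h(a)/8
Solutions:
 h(a) = C1*exp(-5*a/8)


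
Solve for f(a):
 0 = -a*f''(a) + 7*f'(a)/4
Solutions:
 f(a) = C1 + C2*a^(11/4)


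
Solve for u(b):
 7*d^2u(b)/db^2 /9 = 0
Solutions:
 u(b) = C1 + C2*b


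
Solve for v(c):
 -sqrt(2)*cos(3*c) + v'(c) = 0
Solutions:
 v(c) = C1 + sqrt(2)*sin(3*c)/3


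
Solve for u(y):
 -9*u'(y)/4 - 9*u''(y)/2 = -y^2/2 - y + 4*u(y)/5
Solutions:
 u(y) = 5*y^2/8 - 145*y/64 + (C1*sin(sqrt(415)*y/60) + C2*cos(sqrt(415)*y/60))*exp(-y/4) - 675/1024


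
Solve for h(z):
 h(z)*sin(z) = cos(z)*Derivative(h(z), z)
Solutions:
 h(z) = C1/cos(z)


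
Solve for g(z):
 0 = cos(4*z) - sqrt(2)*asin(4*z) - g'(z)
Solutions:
 g(z) = C1 - sqrt(2)*(z*asin(4*z) + sqrt(1 - 16*z^2)/4) + sin(4*z)/4


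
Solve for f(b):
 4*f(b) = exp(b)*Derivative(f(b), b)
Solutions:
 f(b) = C1*exp(-4*exp(-b))


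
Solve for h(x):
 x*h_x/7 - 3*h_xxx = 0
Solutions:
 h(x) = C1 + Integral(C2*airyai(21^(2/3)*x/21) + C3*airybi(21^(2/3)*x/21), x)


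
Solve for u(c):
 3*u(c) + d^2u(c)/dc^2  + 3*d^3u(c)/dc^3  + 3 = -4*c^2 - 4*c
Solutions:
 u(c) = C1*exp(c*(-4 + 2*2^(1/3)/(27*sqrt(733) + 731)^(1/3) + 2^(2/3)*(27*sqrt(733) + 731)^(1/3))/36)*sin(2^(1/3)*sqrt(3)*c*(-2^(1/3)*(27*sqrt(733) + 731)^(1/3) + 2/(27*sqrt(733) + 731)^(1/3))/36) + C2*exp(c*(-4 + 2*2^(1/3)/(27*sqrt(733) + 731)^(1/3) + 2^(2/3)*(27*sqrt(733) + 731)^(1/3))/36)*cos(2^(1/3)*sqrt(3)*c*(-2^(1/3)*(27*sqrt(733) + 731)^(1/3) + 2/(27*sqrt(733) + 731)^(1/3))/36) + C3*exp(-c*(2*2^(1/3)/(27*sqrt(733) + 731)^(1/3) + 2 + 2^(2/3)*(27*sqrt(733) + 731)^(1/3))/18) - 4*c^2/3 - 4*c/3 - 1/9


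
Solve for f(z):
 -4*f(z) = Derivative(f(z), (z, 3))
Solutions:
 f(z) = C3*exp(-2^(2/3)*z) + (C1*sin(2^(2/3)*sqrt(3)*z/2) + C2*cos(2^(2/3)*sqrt(3)*z/2))*exp(2^(2/3)*z/2)


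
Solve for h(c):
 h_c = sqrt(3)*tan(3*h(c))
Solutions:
 h(c) = -asin(C1*exp(3*sqrt(3)*c))/3 + pi/3
 h(c) = asin(C1*exp(3*sqrt(3)*c))/3


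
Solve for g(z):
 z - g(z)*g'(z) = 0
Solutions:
 g(z) = -sqrt(C1 + z^2)
 g(z) = sqrt(C1 + z^2)


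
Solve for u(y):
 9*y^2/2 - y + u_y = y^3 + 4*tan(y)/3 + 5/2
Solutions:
 u(y) = C1 + y^4/4 - 3*y^3/2 + y^2/2 + 5*y/2 - 4*log(cos(y))/3


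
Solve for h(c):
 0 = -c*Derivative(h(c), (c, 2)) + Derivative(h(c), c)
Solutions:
 h(c) = C1 + C2*c^2


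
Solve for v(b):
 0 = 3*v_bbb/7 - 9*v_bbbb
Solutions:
 v(b) = C1 + C2*b + C3*b^2 + C4*exp(b/21)


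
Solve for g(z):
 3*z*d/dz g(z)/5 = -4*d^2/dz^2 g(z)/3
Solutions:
 g(z) = C1 + C2*erf(3*sqrt(10)*z/20)


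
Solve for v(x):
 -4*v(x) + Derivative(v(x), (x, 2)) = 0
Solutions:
 v(x) = C1*exp(-2*x) + C2*exp(2*x)


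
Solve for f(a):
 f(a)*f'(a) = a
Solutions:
 f(a) = -sqrt(C1 + a^2)
 f(a) = sqrt(C1 + a^2)


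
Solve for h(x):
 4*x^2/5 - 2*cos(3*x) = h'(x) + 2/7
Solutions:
 h(x) = C1 + 4*x^3/15 - 2*x/7 - 2*sin(3*x)/3


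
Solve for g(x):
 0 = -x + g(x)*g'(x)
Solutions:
 g(x) = -sqrt(C1 + x^2)
 g(x) = sqrt(C1 + x^2)


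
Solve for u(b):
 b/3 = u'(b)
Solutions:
 u(b) = C1 + b^2/6


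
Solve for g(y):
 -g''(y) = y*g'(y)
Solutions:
 g(y) = C1 + C2*erf(sqrt(2)*y/2)


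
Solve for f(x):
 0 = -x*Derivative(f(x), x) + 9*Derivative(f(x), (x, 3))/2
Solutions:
 f(x) = C1 + Integral(C2*airyai(6^(1/3)*x/3) + C3*airybi(6^(1/3)*x/3), x)


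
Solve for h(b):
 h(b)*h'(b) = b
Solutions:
 h(b) = -sqrt(C1 + b^2)
 h(b) = sqrt(C1 + b^2)


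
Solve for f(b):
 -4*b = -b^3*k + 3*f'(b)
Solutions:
 f(b) = C1 + b^4*k/12 - 2*b^2/3


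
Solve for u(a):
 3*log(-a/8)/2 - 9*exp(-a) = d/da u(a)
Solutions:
 u(a) = C1 + 3*a*log(-a)/2 + 3*a*(-3*log(2) - 1)/2 + 9*exp(-a)


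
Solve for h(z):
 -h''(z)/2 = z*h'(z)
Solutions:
 h(z) = C1 + C2*erf(z)


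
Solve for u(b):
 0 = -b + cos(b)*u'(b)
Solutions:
 u(b) = C1 + Integral(b/cos(b), b)


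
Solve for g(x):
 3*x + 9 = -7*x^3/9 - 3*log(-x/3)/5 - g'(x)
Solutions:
 g(x) = C1 - 7*x^4/36 - 3*x^2/2 - 3*x*log(-x)/5 + 3*x*(-14 + log(3))/5


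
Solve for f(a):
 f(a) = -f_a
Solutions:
 f(a) = C1*exp(-a)


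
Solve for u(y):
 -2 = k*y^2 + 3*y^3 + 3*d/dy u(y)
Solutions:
 u(y) = C1 - k*y^3/9 - y^4/4 - 2*y/3


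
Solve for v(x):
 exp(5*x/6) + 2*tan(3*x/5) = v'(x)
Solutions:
 v(x) = C1 + 6*exp(5*x/6)/5 - 10*log(cos(3*x/5))/3


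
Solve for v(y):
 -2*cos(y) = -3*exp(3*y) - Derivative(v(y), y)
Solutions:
 v(y) = C1 - exp(3*y) + 2*sin(y)


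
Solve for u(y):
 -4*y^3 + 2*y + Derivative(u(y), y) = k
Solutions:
 u(y) = C1 + k*y + y^4 - y^2


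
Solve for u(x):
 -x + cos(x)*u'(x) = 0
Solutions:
 u(x) = C1 + Integral(x/cos(x), x)


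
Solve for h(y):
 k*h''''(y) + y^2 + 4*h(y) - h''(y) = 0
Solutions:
 h(y) = C1*exp(-sqrt(2)*y*sqrt((1 - sqrt(1 - 16*k))/k)/2) + C2*exp(sqrt(2)*y*sqrt((1 - sqrt(1 - 16*k))/k)/2) + C3*exp(-sqrt(2)*y*sqrt((sqrt(1 - 16*k) + 1)/k)/2) + C4*exp(sqrt(2)*y*sqrt((sqrt(1 - 16*k) + 1)/k)/2) - y^2/4 - 1/8


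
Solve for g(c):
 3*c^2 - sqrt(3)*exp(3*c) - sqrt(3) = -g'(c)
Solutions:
 g(c) = C1 - c^3 + sqrt(3)*c + sqrt(3)*exp(3*c)/3


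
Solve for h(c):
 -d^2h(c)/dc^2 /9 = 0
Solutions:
 h(c) = C1 + C2*c


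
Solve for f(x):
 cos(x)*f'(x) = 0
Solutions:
 f(x) = C1


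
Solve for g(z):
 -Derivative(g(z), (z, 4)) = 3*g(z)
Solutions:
 g(z) = (C1*sin(sqrt(2)*3^(1/4)*z/2) + C2*cos(sqrt(2)*3^(1/4)*z/2))*exp(-sqrt(2)*3^(1/4)*z/2) + (C3*sin(sqrt(2)*3^(1/4)*z/2) + C4*cos(sqrt(2)*3^(1/4)*z/2))*exp(sqrt(2)*3^(1/4)*z/2)


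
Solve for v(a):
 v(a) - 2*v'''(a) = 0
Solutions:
 v(a) = C3*exp(2^(2/3)*a/2) + (C1*sin(2^(2/3)*sqrt(3)*a/4) + C2*cos(2^(2/3)*sqrt(3)*a/4))*exp(-2^(2/3)*a/4)


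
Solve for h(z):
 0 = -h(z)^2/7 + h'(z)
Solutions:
 h(z) = -7/(C1 + z)


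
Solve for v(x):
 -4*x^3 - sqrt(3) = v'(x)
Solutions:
 v(x) = C1 - x^4 - sqrt(3)*x


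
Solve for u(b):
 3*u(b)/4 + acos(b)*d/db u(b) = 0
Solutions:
 u(b) = C1*exp(-3*Integral(1/acos(b), b)/4)


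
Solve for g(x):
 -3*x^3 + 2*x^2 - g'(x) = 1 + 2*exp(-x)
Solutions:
 g(x) = C1 - 3*x^4/4 + 2*x^3/3 - x + 2*exp(-x)


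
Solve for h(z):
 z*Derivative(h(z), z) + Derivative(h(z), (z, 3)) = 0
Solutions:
 h(z) = C1 + Integral(C2*airyai(-z) + C3*airybi(-z), z)


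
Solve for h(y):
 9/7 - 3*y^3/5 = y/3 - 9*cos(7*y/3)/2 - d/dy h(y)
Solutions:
 h(y) = C1 + 3*y^4/20 + y^2/6 - 9*y/7 - 27*sin(7*y/3)/14


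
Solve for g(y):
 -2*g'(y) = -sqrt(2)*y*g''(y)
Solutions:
 g(y) = C1 + C2*y^(1 + sqrt(2))


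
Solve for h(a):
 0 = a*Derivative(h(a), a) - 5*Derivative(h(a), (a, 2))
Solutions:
 h(a) = C1 + C2*erfi(sqrt(10)*a/10)


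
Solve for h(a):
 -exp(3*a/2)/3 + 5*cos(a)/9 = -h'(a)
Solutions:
 h(a) = C1 + 2*exp(3*a/2)/9 - 5*sin(a)/9


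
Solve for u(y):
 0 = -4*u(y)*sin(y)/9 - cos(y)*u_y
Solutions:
 u(y) = C1*cos(y)^(4/9)


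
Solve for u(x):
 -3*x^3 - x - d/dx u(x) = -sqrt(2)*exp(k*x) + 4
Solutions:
 u(x) = C1 - 3*x^4/4 - x^2/2 - 4*x + sqrt(2)*exp(k*x)/k


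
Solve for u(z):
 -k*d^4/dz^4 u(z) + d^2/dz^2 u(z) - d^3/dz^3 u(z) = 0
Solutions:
 u(z) = C1 + C2*z + C3*exp(z*(sqrt(4*k + 1) - 1)/(2*k)) + C4*exp(-z*(sqrt(4*k + 1) + 1)/(2*k))


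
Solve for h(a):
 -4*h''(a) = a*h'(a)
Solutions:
 h(a) = C1 + C2*erf(sqrt(2)*a/4)


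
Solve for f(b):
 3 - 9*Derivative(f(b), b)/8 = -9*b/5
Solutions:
 f(b) = C1 + 4*b^2/5 + 8*b/3


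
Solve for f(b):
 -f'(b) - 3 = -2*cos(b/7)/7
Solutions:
 f(b) = C1 - 3*b + 2*sin(b/7)


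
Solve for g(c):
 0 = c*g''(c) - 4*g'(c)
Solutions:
 g(c) = C1 + C2*c^5


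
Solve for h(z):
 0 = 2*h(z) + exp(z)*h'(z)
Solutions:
 h(z) = C1*exp(2*exp(-z))


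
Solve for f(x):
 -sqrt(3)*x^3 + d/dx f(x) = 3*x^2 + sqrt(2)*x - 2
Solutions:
 f(x) = C1 + sqrt(3)*x^4/4 + x^3 + sqrt(2)*x^2/2 - 2*x


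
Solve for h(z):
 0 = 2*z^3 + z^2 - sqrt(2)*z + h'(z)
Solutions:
 h(z) = C1 - z^4/2 - z^3/3 + sqrt(2)*z^2/2


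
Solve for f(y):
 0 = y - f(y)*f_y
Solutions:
 f(y) = -sqrt(C1 + y^2)
 f(y) = sqrt(C1 + y^2)


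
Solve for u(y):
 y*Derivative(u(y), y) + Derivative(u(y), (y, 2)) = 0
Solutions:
 u(y) = C1 + C2*erf(sqrt(2)*y/2)


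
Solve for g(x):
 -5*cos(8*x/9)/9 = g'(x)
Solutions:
 g(x) = C1 - 5*sin(8*x/9)/8


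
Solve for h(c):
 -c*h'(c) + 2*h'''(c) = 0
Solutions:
 h(c) = C1 + Integral(C2*airyai(2^(2/3)*c/2) + C3*airybi(2^(2/3)*c/2), c)


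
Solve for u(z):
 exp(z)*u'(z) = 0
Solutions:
 u(z) = C1


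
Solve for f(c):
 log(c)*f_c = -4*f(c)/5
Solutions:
 f(c) = C1*exp(-4*li(c)/5)


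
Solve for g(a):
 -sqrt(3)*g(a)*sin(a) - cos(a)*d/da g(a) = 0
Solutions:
 g(a) = C1*cos(a)^(sqrt(3))


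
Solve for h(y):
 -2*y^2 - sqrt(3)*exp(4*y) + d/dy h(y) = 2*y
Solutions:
 h(y) = C1 + 2*y^3/3 + y^2 + sqrt(3)*exp(4*y)/4


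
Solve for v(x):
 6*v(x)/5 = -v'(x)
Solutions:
 v(x) = C1*exp(-6*x/5)


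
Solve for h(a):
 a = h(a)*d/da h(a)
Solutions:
 h(a) = -sqrt(C1 + a^2)
 h(a) = sqrt(C1 + a^2)


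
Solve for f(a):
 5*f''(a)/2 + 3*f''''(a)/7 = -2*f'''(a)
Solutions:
 f(a) = C1 + C2*a + (C3*sin(sqrt(14)*a/6) + C4*cos(sqrt(14)*a/6))*exp(-7*a/3)


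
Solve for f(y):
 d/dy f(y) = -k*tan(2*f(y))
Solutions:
 f(y) = -asin(C1*exp(-2*k*y))/2 + pi/2
 f(y) = asin(C1*exp(-2*k*y))/2


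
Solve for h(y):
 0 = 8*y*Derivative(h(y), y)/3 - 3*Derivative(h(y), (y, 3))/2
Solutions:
 h(y) = C1 + Integral(C2*airyai(2*6^(1/3)*y/3) + C3*airybi(2*6^(1/3)*y/3), y)


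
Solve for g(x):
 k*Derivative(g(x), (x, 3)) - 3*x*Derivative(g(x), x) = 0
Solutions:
 g(x) = C1 + Integral(C2*airyai(3^(1/3)*x*(1/k)^(1/3)) + C3*airybi(3^(1/3)*x*(1/k)^(1/3)), x)


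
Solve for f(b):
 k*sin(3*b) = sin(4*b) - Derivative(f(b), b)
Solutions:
 f(b) = C1 + k*cos(3*b)/3 - cos(4*b)/4


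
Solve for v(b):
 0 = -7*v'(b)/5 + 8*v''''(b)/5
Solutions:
 v(b) = C1 + C4*exp(7^(1/3)*b/2) + (C2*sin(sqrt(3)*7^(1/3)*b/4) + C3*cos(sqrt(3)*7^(1/3)*b/4))*exp(-7^(1/3)*b/4)


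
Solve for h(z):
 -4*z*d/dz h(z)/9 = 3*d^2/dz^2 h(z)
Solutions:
 h(z) = C1 + C2*erf(sqrt(6)*z/9)


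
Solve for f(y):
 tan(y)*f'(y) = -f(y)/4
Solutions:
 f(y) = C1/sin(y)^(1/4)


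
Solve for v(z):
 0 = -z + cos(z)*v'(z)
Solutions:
 v(z) = C1 + Integral(z/cos(z), z)


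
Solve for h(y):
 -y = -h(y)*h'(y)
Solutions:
 h(y) = -sqrt(C1 + y^2)
 h(y) = sqrt(C1 + y^2)


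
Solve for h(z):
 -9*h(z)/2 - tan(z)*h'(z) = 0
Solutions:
 h(z) = C1/sin(z)^(9/2)


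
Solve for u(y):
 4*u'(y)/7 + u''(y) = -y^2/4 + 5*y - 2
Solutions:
 u(y) = C1 + C2*exp(-4*y/7) - 7*y^3/48 + 329*y^2/64 - 2751*y/128


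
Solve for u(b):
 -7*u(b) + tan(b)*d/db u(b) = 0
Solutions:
 u(b) = C1*sin(b)^7


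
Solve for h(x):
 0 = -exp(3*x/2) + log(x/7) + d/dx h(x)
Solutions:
 h(x) = C1 - x*log(x) + x*(1 + log(7)) + 2*exp(3*x/2)/3


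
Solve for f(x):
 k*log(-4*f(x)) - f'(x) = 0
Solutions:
 Integral(1/(log(-_y) + 2*log(2)), (_y, f(x))) = C1 + k*x


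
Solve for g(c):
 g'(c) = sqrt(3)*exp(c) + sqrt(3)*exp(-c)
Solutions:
 g(c) = C1 + 2*sqrt(3)*sinh(c)


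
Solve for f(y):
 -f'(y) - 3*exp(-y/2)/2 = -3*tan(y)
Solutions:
 f(y) = C1 + 3*log(tan(y)^2 + 1)/2 + 3*exp(-y/2)


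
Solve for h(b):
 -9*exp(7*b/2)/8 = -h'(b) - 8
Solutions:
 h(b) = C1 - 8*b + 9*exp(7*b/2)/28


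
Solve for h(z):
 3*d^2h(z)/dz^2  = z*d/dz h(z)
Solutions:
 h(z) = C1 + C2*erfi(sqrt(6)*z/6)


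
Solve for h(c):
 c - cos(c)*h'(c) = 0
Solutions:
 h(c) = C1 + Integral(c/cos(c), c)


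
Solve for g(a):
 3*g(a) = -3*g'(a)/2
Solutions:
 g(a) = C1*exp(-2*a)


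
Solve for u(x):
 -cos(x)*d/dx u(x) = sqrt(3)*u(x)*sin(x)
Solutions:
 u(x) = C1*cos(x)^(sqrt(3))


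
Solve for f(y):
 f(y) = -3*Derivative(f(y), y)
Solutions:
 f(y) = C1*exp(-y/3)


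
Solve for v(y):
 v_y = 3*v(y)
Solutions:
 v(y) = C1*exp(3*y)


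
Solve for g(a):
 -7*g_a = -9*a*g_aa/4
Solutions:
 g(a) = C1 + C2*a^(37/9)


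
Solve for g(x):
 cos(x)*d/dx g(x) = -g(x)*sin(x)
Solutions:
 g(x) = C1*cos(x)


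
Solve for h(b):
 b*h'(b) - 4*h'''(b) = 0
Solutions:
 h(b) = C1 + Integral(C2*airyai(2^(1/3)*b/2) + C3*airybi(2^(1/3)*b/2), b)


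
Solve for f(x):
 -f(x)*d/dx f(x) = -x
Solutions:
 f(x) = -sqrt(C1 + x^2)
 f(x) = sqrt(C1 + x^2)


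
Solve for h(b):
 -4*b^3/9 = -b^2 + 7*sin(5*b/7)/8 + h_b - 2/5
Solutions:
 h(b) = C1 - b^4/9 + b^3/3 + 2*b/5 + 49*cos(5*b/7)/40


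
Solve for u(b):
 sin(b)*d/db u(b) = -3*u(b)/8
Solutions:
 u(b) = C1*(cos(b) + 1)^(3/16)/(cos(b) - 1)^(3/16)


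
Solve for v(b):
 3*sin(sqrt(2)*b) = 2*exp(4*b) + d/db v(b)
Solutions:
 v(b) = C1 - exp(4*b)/2 - 3*sqrt(2)*cos(sqrt(2)*b)/2


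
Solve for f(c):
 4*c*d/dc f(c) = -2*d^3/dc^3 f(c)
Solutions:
 f(c) = C1 + Integral(C2*airyai(-2^(1/3)*c) + C3*airybi(-2^(1/3)*c), c)


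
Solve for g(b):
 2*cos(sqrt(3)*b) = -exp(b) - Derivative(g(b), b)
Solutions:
 g(b) = C1 - exp(b) - 2*sqrt(3)*sin(sqrt(3)*b)/3


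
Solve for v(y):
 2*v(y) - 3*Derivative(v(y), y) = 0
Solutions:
 v(y) = C1*exp(2*y/3)


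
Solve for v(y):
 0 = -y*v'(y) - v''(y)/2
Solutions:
 v(y) = C1 + C2*erf(y)


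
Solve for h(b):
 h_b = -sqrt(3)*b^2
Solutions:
 h(b) = C1 - sqrt(3)*b^3/3


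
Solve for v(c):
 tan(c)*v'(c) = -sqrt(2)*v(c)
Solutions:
 v(c) = C1/sin(c)^(sqrt(2))


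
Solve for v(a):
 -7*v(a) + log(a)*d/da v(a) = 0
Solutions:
 v(a) = C1*exp(7*li(a))


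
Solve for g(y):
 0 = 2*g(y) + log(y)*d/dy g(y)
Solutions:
 g(y) = C1*exp(-2*li(y))


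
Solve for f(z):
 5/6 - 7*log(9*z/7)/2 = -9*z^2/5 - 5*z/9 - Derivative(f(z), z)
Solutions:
 f(z) = C1 - 3*z^3/5 - 5*z^2/18 + 7*z*log(z)/2 - 7*z*log(7)/2 - 13*z/3 + 7*z*log(3)


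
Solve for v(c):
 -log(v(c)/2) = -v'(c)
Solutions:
 Integral(1/(-log(_y) + log(2)), (_y, v(c))) = C1 - c


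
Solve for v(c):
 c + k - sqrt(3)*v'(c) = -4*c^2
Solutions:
 v(c) = C1 + 4*sqrt(3)*c^3/9 + sqrt(3)*c^2/6 + sqrt(3)*c*k/3


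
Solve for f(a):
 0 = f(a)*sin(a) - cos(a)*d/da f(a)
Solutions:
 f(a) = C1/cos(a)


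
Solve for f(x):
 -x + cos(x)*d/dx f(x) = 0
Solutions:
 f(x) = C1 + Integral(x/cos(x), x)


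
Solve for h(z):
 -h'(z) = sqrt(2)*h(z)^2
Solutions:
 h(z) = 1/(C1 + sqrt(2)*z)


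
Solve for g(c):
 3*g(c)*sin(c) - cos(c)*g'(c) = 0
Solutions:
 g(c) = C1/cos(c)^3


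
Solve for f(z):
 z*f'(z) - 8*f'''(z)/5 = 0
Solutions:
 f(z) = C1 + Integral(C2*airyai(5^(1/3)*z/2) + C3*airybi(5^(1/3)*z/2), z)


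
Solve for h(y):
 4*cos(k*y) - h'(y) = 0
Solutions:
 h(y) = C1 + 4*sin(k*y)/k


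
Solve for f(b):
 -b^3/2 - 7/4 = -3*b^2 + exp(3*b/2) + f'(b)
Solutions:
 f(b) = C1 - b^4/8 + b^3 - 7*b/4 - 2*exp(3*b/2)/3


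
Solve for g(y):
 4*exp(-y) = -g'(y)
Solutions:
 g(y) = C1 + 4*exp(-y)


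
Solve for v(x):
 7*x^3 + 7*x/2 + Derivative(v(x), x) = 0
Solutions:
 v(x) = C1 - 7*x^4/4 - 7*x^2/4


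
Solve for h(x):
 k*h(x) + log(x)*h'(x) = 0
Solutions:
 h(x) = C1*exp(-k*li(x))


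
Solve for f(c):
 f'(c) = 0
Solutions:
 f(c) = C1


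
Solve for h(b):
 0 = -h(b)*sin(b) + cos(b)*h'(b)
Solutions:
 h(b) = C1/cos(b)


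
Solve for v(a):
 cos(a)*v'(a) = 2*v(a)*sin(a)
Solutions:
 v(a) = C1/cos(a)^2


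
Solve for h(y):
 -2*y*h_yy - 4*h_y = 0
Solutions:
 h(y) = C1 + C2/y


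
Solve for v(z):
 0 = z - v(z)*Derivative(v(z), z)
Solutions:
 v(z) = -sqrt(C1 + z^2)
 v(z) = sqrt(C1 + z^2)


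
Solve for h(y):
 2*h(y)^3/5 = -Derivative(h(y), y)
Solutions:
 h(y) = -sqrt(10)*sqrt(-1/(C1 - 2*y))/2
 h(y) = sqrt(10)*sqrt(-1/(C1 - 2*y))/2


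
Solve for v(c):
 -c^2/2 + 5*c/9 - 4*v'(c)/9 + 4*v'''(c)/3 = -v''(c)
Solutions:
 v(c) = C1 + C2*exp(c*(-9 + sqrt(273))/24) + C3*exp(-c*(9 + sqrt(273))/24) - 3*c^3/8 - 61*c^2/32 - 981*c/64


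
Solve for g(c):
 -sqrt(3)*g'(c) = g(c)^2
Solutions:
 g(c) = 3/(C1 + sqrt(3)*c)


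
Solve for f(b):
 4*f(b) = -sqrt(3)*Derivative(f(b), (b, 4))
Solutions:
 f(b) = (C1*sin(3^(7/8)*b/3) + C2*cos(3^(7/8)*b/3))*exp(-3^(7/8)*b/3) + (C3*sin(3^(7/8)*b/3) + C4*cos(3^(7/8)*b/3))*exp(3^(7/8)*b/3)


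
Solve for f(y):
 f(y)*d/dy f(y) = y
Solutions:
 f(y) = -sqrt(C1 + y^2)
 f(y) = sqrt(C1 + y^2)


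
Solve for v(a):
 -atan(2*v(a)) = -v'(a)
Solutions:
 Integral(1/atan(2*_y), (_y, v(a))) = C1 + a


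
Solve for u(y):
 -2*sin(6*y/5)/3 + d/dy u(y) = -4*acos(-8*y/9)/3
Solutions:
 u(y) = C1 - 4*y*acos(-8*y/9)/3 - sqrt(81 - 64*y^2)/6 - 5*cos(6*y/5)/9


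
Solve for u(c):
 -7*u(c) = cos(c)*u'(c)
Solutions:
 u(c) = C1*sqrt(sin(c) - 1)*(sin(c)^3 - 3*sin(c)^2 + 3*sin(c) - 1)/(sqrt(sin(c) + 1)*(sin(c)^3 + 3*sin(c)^2 + 3*sin(c) + 1))


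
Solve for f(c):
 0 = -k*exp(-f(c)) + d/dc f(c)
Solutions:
 f(c) = log(C1 + c*k)


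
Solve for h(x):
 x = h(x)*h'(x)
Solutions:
 h(x) = -sqrt(C1 + x^2)
 h(x) = sqrt(C1 + x^2)


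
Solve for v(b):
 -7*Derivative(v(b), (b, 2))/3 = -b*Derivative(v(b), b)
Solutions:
 v(b) = C1 + C2*erfi(sqrt(42)*b/14)


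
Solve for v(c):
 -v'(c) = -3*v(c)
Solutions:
 v(c) = C1*exp(3*c)


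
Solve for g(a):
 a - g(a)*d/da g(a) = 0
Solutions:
 g(a) = -sqrt(C1 + a^2)
 g(a) = sqrt(C1 + a^2)


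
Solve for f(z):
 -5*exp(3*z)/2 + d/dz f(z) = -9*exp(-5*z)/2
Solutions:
 f(z) = C1 + 5*exp(3*z)/6 + 9*exp(-5*z)/10


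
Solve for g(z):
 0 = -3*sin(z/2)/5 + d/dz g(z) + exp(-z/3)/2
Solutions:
 g(z) = C1 - 6*cos(z/2)/5 + 3*exp(-z/3)/2


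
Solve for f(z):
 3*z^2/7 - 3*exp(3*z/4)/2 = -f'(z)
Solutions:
 f(z) = C1 - z^3/7 + 2*exp(3*z/4)


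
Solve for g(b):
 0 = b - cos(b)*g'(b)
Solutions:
 g(b) = C1 + Integral(b/cos(b), b)


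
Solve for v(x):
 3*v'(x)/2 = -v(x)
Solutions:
 v(x) = C1*exp(-2*x/3)


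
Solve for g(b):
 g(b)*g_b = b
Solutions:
 g(b) = -sqrt(C1 + b^2)
 g(b) = sqrt(C1 + b^2)


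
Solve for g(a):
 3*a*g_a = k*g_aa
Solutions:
 g(a) = C1 + C2*erf(sqrt(6)*a*sqrt(-1/k)/2)/sqrt(-1/k)


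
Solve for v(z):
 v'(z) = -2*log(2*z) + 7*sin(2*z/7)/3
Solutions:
 v(z) = C1 - 2*z*log(z) - 2*z*log(2) + 2*z - 49*cos(2*z/7)/6


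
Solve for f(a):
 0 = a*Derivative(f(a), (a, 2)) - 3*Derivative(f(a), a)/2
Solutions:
 f(a) = C1 + C2*a^(5/2)


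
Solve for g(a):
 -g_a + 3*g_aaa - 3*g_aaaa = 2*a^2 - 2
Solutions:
 g(a) = C1 + C2*exp(a*(2*2^(1/3)/(3*sqrt(5) + 7)^(1/3) + 2^(2/3)*(3*sqrt(5) + 7)^(1/3) + 4)/12)*sin(2^(1/3)*sqrt(3)*a*(-2^(1/3)*(3*sqrt(5) + 7)^(1/3) + 2/(3*sqrt(5) + 7)^(1/3))/12) + C3*exp(a*(2*2^(1/3)/(3*sqrt(5) + 7)^(1/3) + 2^(2/3)*(3*sqrt(5) + 7)^(1/3) + 4)/12)*cos(2^(1/3)*sqrt(3)*a*(-2^(1/3)*(3*sqrt(5) + 7)^(1/3) + 2/(3*sqrt(5) + 7)^(1/3))/12) + C4*exp(a*(-2^(2/3)*(3*sqrt(5) + 7)^(1/3) - 2*2^(1/3)/(3*sqrt(5) + 7)^(1/3) + 2)/6) - 2*a^3/3 - 10*a


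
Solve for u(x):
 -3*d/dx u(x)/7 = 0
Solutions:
 u(x) = C1


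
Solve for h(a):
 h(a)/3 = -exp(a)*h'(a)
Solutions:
 h(a) = C1*exp(exp(-a)/3)


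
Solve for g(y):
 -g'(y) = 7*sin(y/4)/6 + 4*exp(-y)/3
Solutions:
 g(y) = C1 + 14*cos(y/4)/3 + 4*exp(-y)/3


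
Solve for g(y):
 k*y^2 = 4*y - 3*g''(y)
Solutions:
 g(y) = C1 + C2*y - k*y^4/36 + 2*y^3/9


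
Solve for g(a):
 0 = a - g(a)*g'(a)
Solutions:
 g(a) = -sqrt(C1 + a^2)
 g(a) = sqrt(C1 + a^2)


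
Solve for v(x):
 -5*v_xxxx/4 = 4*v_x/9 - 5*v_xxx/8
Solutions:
 v(x) = C1 + C2*exp(x*(5*5^(1/3)/(8*sqrt(546) + 187)^(1/3) + 10 + 5^(2/3)*(8*sqrt(546) + 187)^(1/3))/60)*sin(sqrt(3)*5^(1/3)*x*(-5^(1/3)*(8*sqrt(546) + 187)^(1/3) + 5/(8*sqrt(546) + 187)^(1/3))/60) + C3*exp(x*(5*5^(1/3)/(8*sqrt(546) + 187)^(1/3) + 10 + 5^(2/3)*(8*sqrt(546) + 187)^(1/3))/60)*cos(sqrt(3)*5^(1/3)*x*(-5^(1/3)*(8*sqrt(546) + 187)^(1/3) + 5/(8*sqrt(546) + 187)^(1/3))/60) + C4*exp(x*(-5^(2/3)*(8*sqrt(546) + 187)^(1/3) - 5*5^(1/3)/(8*sqrt(546) + 187)^(1/3) + 5)/30)


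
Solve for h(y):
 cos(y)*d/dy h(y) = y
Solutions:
 h(y) = C1 + Integral(y/cos(y), y)


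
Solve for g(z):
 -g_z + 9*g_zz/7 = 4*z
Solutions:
 g(z) = C1 + C2*exp(7*z/9) - 2*z^2 - 36*z/7


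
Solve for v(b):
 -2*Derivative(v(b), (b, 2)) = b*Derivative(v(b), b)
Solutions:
 v(b) = C1 + C2*erf(b/2)


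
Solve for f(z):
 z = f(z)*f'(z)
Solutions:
 f(z) = -sqrt(C1 + z^2)
 f(z) = sqrt(C1 + z^2)


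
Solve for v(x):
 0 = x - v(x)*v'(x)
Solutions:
 v(x) = -sqrt(C1 + x^2)
 v(x) = sqrt(C1 + x^2)


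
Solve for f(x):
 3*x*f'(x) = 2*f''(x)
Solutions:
 f(x) = C1 + C2*erfi(sqrt(3)*x/2)


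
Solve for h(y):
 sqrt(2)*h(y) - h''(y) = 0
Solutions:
 h(y) = C1*exp(-2^(1/4)*y) + C2*exp(2^(1/4)*y)


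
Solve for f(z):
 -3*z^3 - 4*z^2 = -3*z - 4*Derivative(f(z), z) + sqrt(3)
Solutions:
 f(z) = C1 + 3*z^4/16 + z^3/3 - 3*z^2/8 + sqrt(3)*z/4


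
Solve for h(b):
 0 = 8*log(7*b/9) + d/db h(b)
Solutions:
 h(b) = C1 - 8*b*log(b) + b*log(43046721/5764801) + 8*b


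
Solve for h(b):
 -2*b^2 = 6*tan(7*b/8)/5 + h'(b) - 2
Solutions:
 h(b) = C1 - 2*b^3/3 + 2*b + 48*log(cos(7*b/8))/35


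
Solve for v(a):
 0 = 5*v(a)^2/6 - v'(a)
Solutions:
 v(a) = -6/(C1 + 5*a)


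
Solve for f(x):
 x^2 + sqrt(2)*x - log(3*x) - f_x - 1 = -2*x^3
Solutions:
 f(x) = C1 + x^4/2 + x^3/3 + sqrt(2)*x^2/2 - x*log(x) - x*log(3)


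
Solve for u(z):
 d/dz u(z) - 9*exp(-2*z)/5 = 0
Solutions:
 u(z) = C1 - 9*exp(-2*z)/10


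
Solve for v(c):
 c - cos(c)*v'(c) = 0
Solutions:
 v(c) = C1 + Integral(c/cos(c), c)


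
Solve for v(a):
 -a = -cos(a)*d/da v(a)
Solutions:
 v(a) = C1 + Integral(a/cos(a), a)


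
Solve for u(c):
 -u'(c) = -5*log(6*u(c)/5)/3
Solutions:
 3*Integral(1/(-log(_y) - log(6) + log(5)), (_y, u(c)))/5 = C1 - c


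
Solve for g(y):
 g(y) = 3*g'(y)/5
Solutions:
 g(y) = C1*exp(5*y/3)


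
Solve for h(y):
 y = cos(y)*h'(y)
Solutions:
 h(y) = C1 + Integral(y/cos(y), y)


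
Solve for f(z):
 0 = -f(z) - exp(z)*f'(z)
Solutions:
 f(z) = C1*exp(exp(-z))


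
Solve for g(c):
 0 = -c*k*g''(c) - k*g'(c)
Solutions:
 g(c) = C1 + C2*log(c)


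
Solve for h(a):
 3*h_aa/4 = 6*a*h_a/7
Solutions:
 h(a) = C1 + C2*erfi(2*sqrt(7)*a/7)


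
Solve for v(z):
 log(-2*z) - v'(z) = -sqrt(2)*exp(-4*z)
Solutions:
 v(z) = C1 + z*log(-z) + z*(-1 + log(2)) - sqrt(2)*exp(-4*z)/4


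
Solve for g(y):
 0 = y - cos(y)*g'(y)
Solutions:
 g(y) = C1 + Integral(y/cos(y), y)


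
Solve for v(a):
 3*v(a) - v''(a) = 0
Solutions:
 v(a) = C1*exp(-sqrt(3)*a) + C2*exp(sqrt(3)*a)


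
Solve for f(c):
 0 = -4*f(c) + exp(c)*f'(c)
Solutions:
 f(c) = C1*exp(-4*exp(-c))


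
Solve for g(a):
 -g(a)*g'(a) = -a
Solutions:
 g(a) = -sqrt(C1 + a^2)
 g(a) = sqrt(C1 + a^2)


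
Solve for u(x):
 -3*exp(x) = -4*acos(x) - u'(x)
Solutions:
 u(x) = C1 - 4*x*acos(x) + 4*sqrt(1 - x^2) + 3*exp(x)


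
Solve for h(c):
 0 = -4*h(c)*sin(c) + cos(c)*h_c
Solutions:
 h(c) = C1/cos(c)^4


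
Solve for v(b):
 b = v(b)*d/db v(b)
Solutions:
 v(b) = -sqrt(C1 + b^2)
 v(b) = sqrt(C1 + b^2)


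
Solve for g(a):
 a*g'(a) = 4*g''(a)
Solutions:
 g(a) = C1 + C2*erfi(sqrt(2)*a/4)


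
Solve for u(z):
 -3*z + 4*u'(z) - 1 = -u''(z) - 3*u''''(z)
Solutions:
 u(z) = C1 + C4*exp(-z) + 3*z^2/8 + z/16 + (C2*sin(sqrt(39)*z/6) + C3*cos(sqrt(39)*z/6))*exp(z/2)


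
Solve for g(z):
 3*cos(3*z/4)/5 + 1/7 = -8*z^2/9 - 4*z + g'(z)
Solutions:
 g(z) = C1 + 8*z^3/27 + 2*z^2 + z/7 + 4*sin(3*z/4)/5


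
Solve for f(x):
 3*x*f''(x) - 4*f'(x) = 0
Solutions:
 f(x) = C1 + C2*x^(7/3)


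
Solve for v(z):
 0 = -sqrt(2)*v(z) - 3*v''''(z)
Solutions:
 v(z) = (C1*sin(2^(5/8)*3^(3/4)*z/6) + C2*cos(2^(5/8)*3^(3/4)*z/6))*exp(-2^(5/8)*3^(3/4)*z/6) + (C3*sin(2^(5/8)*3^(3/4)*z/6) + C4*cos(2^(5/8)*3^(3/4)*z/6))*exp(2^(5/8)*3^(3/4)*z/6)


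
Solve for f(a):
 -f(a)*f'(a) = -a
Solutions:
 f(a) = -sqrt(C1 + a^2)
 f(a) = sqrt(C1 + a^2)


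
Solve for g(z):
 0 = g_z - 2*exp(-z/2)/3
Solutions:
 g(z) = C1 - 4*exp(-z/2)/3


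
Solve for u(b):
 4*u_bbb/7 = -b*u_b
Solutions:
 u(b) = C1 + Integral(C2*airyai(-14^(1/3)*b/2) + C3*airybi(-14^(1/3)*b/2), b)


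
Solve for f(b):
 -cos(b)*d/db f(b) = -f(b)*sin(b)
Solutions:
 f(b) = C1/cos(b)


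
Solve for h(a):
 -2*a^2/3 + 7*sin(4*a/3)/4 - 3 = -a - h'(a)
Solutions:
 h(a) = C1 + 2*a^3/9 - a^2/2 + 3*a + 21*cos(4*a/3)/16


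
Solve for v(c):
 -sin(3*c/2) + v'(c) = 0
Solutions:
 v(c) = C1 - 2*cos(3*c/2)/3


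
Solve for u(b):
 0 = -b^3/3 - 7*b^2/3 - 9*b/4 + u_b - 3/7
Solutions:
 u(b) = C1 + b^4/12 + 7*b^3/9 + 9*b^2/8 + 3*b/7


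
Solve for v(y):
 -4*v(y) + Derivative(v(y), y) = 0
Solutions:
 v(y) = C1*exp(4*y)


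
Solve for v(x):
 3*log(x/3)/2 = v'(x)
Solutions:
 v(x) = C1 + 3*x*log(x)/2 - 3*x*log(3)/2 - 3*x/2


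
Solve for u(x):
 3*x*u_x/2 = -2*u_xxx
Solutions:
 u(x) = C1 + Integral(C2*airyai(-6^(1/3)*x/2) + C3*airybi(-6^(1/3)*x/2), x)


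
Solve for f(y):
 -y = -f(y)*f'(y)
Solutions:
 f(y) = -sqrt(C1 + y^2)
 f(y) = sqrt(C1 + y^2)


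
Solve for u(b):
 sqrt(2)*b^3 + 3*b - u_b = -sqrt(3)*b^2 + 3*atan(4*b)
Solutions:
 u(b) = C1 + sqrt(2)*b^4/4 + sqrt(3)*b^3/3 + 3*b^2/2 - 3*b*atan(4*b) + 3*log(16*b^2 + 1)/8


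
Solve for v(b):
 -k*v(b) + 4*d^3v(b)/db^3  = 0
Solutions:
 v(b) = C1*exp(2^(1/3)*b*k^(1/3)/2) + C2*exp(2^(1/3)*b*k^(1/3)*(-1 + sqrt(3)*I)/4) + C3*exp(-2^(1/3)*b*k^(1/3)*(1 + sqrt(3)*I)/4)


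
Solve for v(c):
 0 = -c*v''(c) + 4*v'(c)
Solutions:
 v(c) = C1 + C2*c^5


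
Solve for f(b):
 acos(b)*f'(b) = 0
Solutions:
 f(b) = C1


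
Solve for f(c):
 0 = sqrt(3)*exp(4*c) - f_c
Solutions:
 f(c) = C1 + sqrt(3)*exp(4*c)/4


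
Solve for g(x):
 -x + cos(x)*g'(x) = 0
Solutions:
 g(x) = C1 + Integral(x/cos(x), x)


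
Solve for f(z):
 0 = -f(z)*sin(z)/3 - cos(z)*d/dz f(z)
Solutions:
 f(z) = C1*cos(z)^(1/3)


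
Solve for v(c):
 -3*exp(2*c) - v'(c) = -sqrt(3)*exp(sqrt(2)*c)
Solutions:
 v(c) = C1 - 3*exp(2*c)/2 + sqrt(6)*exp(sqrt(2)*c)/2


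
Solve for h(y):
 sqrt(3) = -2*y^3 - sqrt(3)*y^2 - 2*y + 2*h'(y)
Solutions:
 h(y) = C1 + y^4/4 + sqrt(3)*y^3/6 + y^2/2 + sqrt(3)*y/2


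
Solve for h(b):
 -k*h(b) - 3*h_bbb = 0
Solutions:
 h(b) = C1*exp(3^(2/3)*b*(-k)^(1/3)/3) + C2*exp(b*(-k)^(1/3)*(-3^(2/3) + 3*3^(1/6)*I)/6) + C3*exp(-b*(-k)^(1/3)*(3^(2/3) + 3*3^(1/6)*I)/6)


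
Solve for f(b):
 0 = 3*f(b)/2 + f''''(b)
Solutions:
 f(b) = (C1*sin(6^(1/4)*b/2) + C2*cos(6^(1/4)*b/2))*exp(-6^(1/4)*b/2) + (C3*sin(6^(1/4)*b/2) + C4*cos(6^(1/4)*b/2))*exp(6^(1/4)*b/2)
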